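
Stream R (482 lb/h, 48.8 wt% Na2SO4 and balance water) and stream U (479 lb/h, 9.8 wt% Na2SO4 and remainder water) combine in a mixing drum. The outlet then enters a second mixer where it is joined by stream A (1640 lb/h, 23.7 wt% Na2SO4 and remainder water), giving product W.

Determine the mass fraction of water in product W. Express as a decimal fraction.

0.7421

Overall, product flow = 2601 lb/h.
water in = 482×0.512 + 479×0.902 + 1640×0.763 = 1930.2 lb/h.
water fraction in W = 0.7421.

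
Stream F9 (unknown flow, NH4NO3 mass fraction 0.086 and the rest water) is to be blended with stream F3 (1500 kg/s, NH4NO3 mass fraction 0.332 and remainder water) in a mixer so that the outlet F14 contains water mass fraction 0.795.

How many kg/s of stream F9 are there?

1601 kg/s

Let F9 be the unknown flow. Total out = 1500 + F9.
water balance: 1002 + 0.914·F9 = 0.795·(1500 + F9)
(0.914 − 0.795)·F9 = 0.795×1500 − 1002 = 190.5
F9 = 190.5 / 0.119 = 1600.8 kg/s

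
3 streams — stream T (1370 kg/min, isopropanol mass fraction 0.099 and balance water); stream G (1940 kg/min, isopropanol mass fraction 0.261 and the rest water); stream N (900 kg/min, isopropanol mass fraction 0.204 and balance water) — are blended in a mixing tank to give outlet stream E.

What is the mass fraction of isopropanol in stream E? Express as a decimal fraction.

0.196

Total flow out = 1370 + 1940 + 900 = 4210 kg/min.
isopropanol in = 1370×0.099 + 1940×0.261 + 900×0.204 = 825.57 kg/min.
isopropanol mass fraction in E = 825.57/4210 = 0.196.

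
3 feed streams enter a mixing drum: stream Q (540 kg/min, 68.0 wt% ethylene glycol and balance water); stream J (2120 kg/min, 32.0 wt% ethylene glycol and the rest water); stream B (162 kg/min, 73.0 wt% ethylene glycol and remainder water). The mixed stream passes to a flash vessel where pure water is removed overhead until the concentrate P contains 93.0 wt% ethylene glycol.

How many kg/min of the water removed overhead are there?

1571 kg/min

ethylene glycol entering = 540×0.680 + 2120×0.320 + 162×0.730 = 1163.9 kg/min.
All ethylene glycol reports to P, so P = 1163.9/0.930 = 1251.5 kg/min.
Total feed = 2822 kg/min; overhead = 2822 − 1251.5 = 1570.5 kg/min.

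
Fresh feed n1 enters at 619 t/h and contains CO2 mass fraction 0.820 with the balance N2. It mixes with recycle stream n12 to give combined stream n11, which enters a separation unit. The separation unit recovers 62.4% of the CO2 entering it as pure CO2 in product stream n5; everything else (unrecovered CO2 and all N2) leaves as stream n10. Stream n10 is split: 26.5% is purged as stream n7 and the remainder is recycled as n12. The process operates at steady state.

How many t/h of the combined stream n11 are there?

N2 enters only via n1 and leaves only via the purge: 619×0.180 = 0.265×(N2 in n10), and the separation unit passes all N2, so N2 in n11 = N2 in n10 = 420.45 t/h.
CO2 in n11: m_A = 619×0.820 + (1−0.265)·(1−0.624)·m_A, so m_A = 507.58/0.7236 = 701.43 t/h.
n11 = 701.43 + 420.45 = 1121.9 t/h.

1122 t/h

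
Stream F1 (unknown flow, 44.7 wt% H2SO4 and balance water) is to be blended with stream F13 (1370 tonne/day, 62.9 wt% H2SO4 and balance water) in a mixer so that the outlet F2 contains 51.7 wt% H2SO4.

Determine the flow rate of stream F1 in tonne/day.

2192 tonne/day

Let F1 be the unknown flow. Total out = 1370 + F1.
H2SO4 balance: 861.73 + 0.447·F1 = 0.517·(1370 + F1)
(0.447 − 0.517)·F1 = 0.517×1370 − 861.73 = -153.44
F1 = -153.44 / -0.070 = 2192 tonne/day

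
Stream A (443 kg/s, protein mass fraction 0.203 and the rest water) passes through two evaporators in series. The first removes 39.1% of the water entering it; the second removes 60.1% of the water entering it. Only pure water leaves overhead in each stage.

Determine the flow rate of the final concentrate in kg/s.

175.7 kg/s

water in feed = 443×0.797 = 353.07 kg/s.
After stage 1: water left = (1−0.391)×353.07 = 215.02; stream total = 304.95 kg/s.
After stage 2: water left = (1−0.601)×215.02 = 85.793; final concentrate = 175.72 kg/s.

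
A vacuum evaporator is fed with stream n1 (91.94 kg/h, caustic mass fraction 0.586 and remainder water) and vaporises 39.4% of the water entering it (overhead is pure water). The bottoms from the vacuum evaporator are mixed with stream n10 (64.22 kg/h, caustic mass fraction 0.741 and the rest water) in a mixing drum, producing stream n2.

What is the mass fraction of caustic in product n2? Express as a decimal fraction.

0.719

Vapour removed = 0.394×0.414×91.94 = 14.997 kg/h; concentrate = 76.943 kg/h.
caustic reaching the mixer = 53.877 (from concentrate) + 64.22×0.741 = 101.46 kg/h.
Product flow = 76.943 + 64.22 = 141.16 kg/h; caustic fraction = 0.719.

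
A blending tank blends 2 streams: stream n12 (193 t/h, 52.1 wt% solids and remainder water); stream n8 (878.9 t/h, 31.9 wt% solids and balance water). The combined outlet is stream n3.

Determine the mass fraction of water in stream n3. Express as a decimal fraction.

0.645

Total flow out = 193 + 878.9 = 1071.9 t/h.
water in = 193×0.479 + 878.9×0.681 = 690.98 t/h.
water mass fraction in n3 = 690.98/1071.9 = 0.645.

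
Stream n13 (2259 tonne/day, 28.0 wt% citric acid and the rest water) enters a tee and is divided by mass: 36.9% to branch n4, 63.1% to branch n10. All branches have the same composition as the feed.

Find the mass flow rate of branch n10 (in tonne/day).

1425 tonne/day

Branch n10 flow = 0.631×2259 = 1425.4 tonne/day.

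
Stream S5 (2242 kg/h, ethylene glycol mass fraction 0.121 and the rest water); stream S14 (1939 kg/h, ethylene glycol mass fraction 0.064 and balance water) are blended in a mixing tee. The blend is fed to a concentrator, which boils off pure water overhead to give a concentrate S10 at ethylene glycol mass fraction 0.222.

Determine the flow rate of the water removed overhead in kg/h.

2400 kg/h

ethylene glycol entering = 2242×0.121 + 1939×0.064 = 395.38 kg/h.
All ethylene glycol reports to S10, so S10 = 395.38/0.222 = 1781 kg/h.
Total feed = 4181 kg/h; overhead = 4181 − 1781 = 2400 kg/h.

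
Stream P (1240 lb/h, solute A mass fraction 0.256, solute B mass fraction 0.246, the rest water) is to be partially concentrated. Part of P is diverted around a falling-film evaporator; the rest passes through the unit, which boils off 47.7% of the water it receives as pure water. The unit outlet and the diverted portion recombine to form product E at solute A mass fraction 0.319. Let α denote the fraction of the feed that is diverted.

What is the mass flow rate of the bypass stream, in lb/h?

209.1 lb/h

All 1240×0.256 = 317.44 lb/h of solute A reaches E, so E = 317.44/0.319 = 995.11 lb/h and vapour = 244.89 lb/h.
The evaporator receives (1−α)·1240 of feed at 0.498 water and removes 0.477 of that water:
0.477×0.498×(1−α)×1240 = 244.89
(1−α) = 244.89/294.56 = 0.8314;  α = 0.1686.
Bypass flow = 0.1686×1240 = 209.08 lb/h.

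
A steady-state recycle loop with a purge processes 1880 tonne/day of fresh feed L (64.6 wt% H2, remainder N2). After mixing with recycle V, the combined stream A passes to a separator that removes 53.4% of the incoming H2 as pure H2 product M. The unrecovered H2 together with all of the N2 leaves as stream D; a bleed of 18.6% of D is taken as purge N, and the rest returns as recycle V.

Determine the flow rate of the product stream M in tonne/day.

1045 tonne/day

H2 in A: m_A = 1880×0.646 + (1−0.186)·(1−0.534)·m_A, so m_A = 1214.5/0.6207 = 1956.7 tonne/day.
Product M = 0.534×1956.7 = 1044.9 tonne/day.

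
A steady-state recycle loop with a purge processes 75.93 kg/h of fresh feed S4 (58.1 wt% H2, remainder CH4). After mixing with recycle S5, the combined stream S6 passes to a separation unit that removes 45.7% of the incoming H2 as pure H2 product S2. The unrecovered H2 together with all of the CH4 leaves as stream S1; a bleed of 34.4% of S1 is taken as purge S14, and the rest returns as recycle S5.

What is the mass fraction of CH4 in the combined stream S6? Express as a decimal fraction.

CH4 enters only via S4 and leaves only via the purge: 75.93×0.419 = 0.344×(CH4 in S1), and the separation unit passes all CH4, so CH4 in S6 = CH4 in S1 = 92.485 kg/h.
H2 in S6: m_A = 75.93×0.581 + (1−0.344)·(1−0.457)·m_A, so m_A = 44.115/0.6438 = 68.524 kg/h.
S6 = 68.524 + 92.485 = 161.01 kg/h.
CH4 fraction in S6 = 92.485/161.01 = 0.5744.

0.5744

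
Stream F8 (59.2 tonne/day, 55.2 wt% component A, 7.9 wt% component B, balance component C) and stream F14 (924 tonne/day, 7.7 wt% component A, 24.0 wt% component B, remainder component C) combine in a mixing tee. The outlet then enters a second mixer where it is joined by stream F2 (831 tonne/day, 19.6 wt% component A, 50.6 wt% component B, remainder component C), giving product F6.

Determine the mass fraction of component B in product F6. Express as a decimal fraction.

0.357

Overall, product flow = 1814.2 tonne/day.
component B in = 59.2×0.079 + 924×0.240 + 831×0.506 = 646.92 tonne/day.
component B fraction in F6 = 0.357.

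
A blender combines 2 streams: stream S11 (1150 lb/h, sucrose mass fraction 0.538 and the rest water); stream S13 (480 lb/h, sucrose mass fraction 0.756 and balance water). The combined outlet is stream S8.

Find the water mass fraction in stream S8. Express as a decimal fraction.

Total flow out = 1150 + 480 = 1630 lb/h.
water in = 1150×0.462 + 480×0.244 = 648.42 lb/h.
water mass fraction in S8 = 648.42/1630 = 0.398.

0.398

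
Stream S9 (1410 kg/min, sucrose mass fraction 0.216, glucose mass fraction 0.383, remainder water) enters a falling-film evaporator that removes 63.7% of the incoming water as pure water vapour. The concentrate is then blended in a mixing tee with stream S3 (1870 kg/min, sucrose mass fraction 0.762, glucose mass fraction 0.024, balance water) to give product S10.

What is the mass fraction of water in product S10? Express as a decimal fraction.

Vapour removed = 0.637×0.401×1410 = 360.17 kg/min; concentrate = 1049.8 kg/min.
water reaching the mixer = 205.24 (from concentrate) + 1870×0.214 = 605.42 kg/min.
Product flow = 1049.8 + 1870 = 2919.8 kg/min; water fraction = 0.207.

0.207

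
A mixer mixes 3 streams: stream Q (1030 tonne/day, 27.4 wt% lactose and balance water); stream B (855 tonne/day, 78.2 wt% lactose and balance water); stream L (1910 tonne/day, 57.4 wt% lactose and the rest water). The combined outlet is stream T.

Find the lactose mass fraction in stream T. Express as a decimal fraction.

Total flow out = 1030 + 855 + 1910 = 3795 tonne/day.
lactose in = 1030×0.274 + 855×0.782 + 1910×0.574 = 2047.2 tonne/day.
lactose mass fraction in T = 2047.2/3795 = 0.539.

0.539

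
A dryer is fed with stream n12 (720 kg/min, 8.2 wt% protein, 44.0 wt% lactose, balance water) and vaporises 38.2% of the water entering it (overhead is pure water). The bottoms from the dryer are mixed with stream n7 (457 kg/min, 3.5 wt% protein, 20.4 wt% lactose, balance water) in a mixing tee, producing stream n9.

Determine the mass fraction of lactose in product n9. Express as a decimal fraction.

Vapour removed = 0.382×0.478×720 = 131.47 kg/min; concentrate = 588.53 kg/min.
lactose reaching the mixer = 316.8 (from concentrate) + 457×0.204 = 410.03 kg/min.
Product flow = 588.53 + 457 = 1045.5 kg/min; lactose fraction = 0.392.

0.392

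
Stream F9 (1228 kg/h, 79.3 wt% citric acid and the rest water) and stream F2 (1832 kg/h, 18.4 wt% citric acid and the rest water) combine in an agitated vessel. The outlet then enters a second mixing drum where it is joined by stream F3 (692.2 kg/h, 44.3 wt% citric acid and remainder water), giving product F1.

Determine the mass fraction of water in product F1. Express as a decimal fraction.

0.569

Overall, product flow = 3752.2 kg/h.
water in = 1228×0.207 + 1832×0.816 + 692.2×0.557 = 2134.7 kg/h.
water fraction in F1 = 0.569.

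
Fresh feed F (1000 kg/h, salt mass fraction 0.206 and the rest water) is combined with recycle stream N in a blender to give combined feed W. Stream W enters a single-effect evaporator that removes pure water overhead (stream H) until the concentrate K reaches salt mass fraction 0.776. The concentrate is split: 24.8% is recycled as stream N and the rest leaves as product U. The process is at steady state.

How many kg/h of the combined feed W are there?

1088 kg/h

Overall salt balance (none leaves overhead): salt in fresh feed = salt in product, i.e. 1000×0.206 = (1−0.248)·K·0.776.
K = 206/(0.776×0.752) = 353.01 kg/h.
Recycle N = 0.248×353.01 = 87.547 kg/h.
Combined feed W = 1000 + 87.547 = 1087.5 kg/h.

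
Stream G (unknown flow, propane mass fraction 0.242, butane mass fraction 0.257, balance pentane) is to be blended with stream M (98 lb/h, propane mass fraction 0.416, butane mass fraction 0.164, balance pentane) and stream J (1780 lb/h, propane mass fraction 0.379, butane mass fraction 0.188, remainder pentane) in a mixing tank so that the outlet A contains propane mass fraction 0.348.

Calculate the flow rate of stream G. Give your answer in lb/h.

583.4 lb/h

Let G be the unknown flow. Total out = 1878 + G.
propane balance: 715.39 + 0.242·G = 0.348·(1878 + G)
(0.242 − 0.348)·G = 0.348×1878 − 715.39 = -61.844
G = -61.844 / -0.106 = 583.43 lb/h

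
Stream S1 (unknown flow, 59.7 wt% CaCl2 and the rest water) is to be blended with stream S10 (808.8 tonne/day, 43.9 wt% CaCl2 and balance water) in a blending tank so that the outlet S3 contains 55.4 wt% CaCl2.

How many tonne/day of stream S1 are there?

Let S1 be the unknown flow. Total out = 808.8 + S1.
CaCl2 balance: 355.06 + 0.597·S1 = 0.554·(808.8 + S1)
(0.597 − 0.554)·S1 = 0.554×808.8 − 355.06 = 93.012
S1 = 93.012 / 0.043 = 2163.1 tonne/day

2163 tonne/day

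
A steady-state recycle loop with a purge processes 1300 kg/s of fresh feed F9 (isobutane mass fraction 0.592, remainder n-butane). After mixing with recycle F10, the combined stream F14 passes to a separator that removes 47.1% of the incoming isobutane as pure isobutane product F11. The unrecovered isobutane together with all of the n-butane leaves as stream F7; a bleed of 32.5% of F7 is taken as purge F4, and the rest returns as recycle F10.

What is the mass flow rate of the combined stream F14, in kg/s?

2829 kg/s

n-butane enters only via F9 and leaves only via the purge: 1300×0.408 = 0.325×(n-butane in F7), and the separator passes all n-butane, so n-butane in F14 = n-butane in F7 = 1632 kg/s.
isobutane in F14: m_A = 1300×0.592 + (1−0.325)·(1−0.471)·m_A, so m_A = 769.6/0.6429 = 1197 kg/s.
F14 = 1197 + 1632 = 2829 kg/s.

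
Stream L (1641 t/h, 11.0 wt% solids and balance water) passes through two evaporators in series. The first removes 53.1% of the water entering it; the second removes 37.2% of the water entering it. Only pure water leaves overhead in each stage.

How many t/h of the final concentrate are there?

610.7 t/h

water in feed = 1641×0.890 = 1460.5 t/h.
After stage 1: water left = (1−0.531)×1460.5 = 684.97; stream total = 865.48 t/h.
After stage 2: water left = (1−0.372)×684.97 = 430.16; final concentrate = 610.67 t/h.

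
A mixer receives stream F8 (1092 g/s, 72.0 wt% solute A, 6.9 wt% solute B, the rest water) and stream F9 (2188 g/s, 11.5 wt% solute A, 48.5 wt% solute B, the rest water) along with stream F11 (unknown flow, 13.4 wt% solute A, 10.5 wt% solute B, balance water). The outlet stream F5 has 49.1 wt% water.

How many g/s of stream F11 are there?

1870 g/s

Let F11 be the unknown flow. Total out = 3280 + F11.
water balance: 1105.6 + 0.761·F11 = 0.491·(3280 + F11)
(0.761 − 0.491)·F11 = 0.491×3280 − 1105.6 = 504.87
F11 = 504.87 / 0.270 = 1869.9 g/s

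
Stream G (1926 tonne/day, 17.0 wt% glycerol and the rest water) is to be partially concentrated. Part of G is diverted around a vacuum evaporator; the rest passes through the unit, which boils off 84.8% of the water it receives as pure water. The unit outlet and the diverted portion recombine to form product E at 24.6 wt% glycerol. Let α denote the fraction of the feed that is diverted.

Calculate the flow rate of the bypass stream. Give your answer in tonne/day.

1081 tonne/day

All 1926×0.170 = 327.42 tonne/day of glycerol reaches E, so E = 327.42/0.246 = 1331 tonne/day and vapour = 595.02 tonne/day.
The evaporator receives (1−α)·1926 of feed at 0.830 water and removes 0.848 of that water:
0.848×0.830×(1−α)×1926 = 595.02
(1−α) = 595.02/1355.6 = 0.4389;  α = 0.5611.
Bypass flow = 0.5611×1926 = 1080.6 tonne/day.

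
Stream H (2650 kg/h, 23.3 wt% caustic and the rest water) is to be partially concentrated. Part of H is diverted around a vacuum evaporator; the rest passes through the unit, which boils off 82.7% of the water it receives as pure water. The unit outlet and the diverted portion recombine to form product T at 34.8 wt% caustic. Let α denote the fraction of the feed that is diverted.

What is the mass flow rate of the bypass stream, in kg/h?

1269 kg/h

All 2650×0.233 = 617.45 kg/h of caustic reaches T, so T = 617.45/0.348 = 1774.3 kg/h and vapour = 875.72 kg/h.
The evaporator receives (1−α)·2650 of feed at 0.767 water and removes 0.827 of that water:
0.827×0.767×(1−α)×2650 = 875.72
(1−α) = 875.72/1680.9 = 0.5210;  α = 0.4790.
Bypass flow = 0.4790×2650 = 1269.4 kg/h.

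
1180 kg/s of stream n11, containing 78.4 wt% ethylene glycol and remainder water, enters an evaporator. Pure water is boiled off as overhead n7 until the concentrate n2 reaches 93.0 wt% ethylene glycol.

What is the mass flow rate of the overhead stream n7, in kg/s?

ethylene glycol is conserved: 1180×0.784 = 925.12 kg/s all reports to the concentrate.
Concentrate = 925.12/(target fraction) = 994.75 kg/s.
Overhead = 1180 − 994.75 = 185.25 kg/s.

185.2 kg/s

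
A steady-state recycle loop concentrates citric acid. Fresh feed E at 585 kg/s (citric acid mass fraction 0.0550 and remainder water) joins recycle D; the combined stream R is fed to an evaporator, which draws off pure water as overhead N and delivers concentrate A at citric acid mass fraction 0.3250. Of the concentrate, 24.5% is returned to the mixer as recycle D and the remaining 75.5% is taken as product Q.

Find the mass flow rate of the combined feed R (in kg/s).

Overall citric acid balance (none leaves overhead): citric acid in fresh feed = citric acid in product, i.e. 585×0.055 = (1−0.245)·A·0.325.
A = 32.175/(0.325×0.755) = 131.13 kg/s.
Recycle D = 0.245×131.13 = 32.126 kg/s.
Combined feed R = 585 + 32.126 = 617.13 kg/s.

617.1 kg/s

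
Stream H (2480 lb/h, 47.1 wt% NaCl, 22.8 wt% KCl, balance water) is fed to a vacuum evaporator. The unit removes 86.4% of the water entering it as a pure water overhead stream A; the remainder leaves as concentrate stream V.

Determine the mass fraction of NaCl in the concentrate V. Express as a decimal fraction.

0.637

NaCl is not removed: 2480×0.471 = 1168.1 lb/h of NaCl enters V.
water entering = 2480×0.301 = 746.48 lb/h; overhead removed = 0.864×746.48 = 644.96 lb/h.
Concentrate = 2480 − 644.96 = 1835 lb/h.
Mass fraction = 1168.1/1835 = 0.637.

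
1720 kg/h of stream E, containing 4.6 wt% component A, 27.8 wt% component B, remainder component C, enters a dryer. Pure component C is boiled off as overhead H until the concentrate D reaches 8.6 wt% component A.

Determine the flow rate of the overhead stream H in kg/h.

800 kg/h

component A is conserved: 1720×0.046 = 79.12 kg/h all reports to the concentrate.
Concentrate = 79.12/(target fraction) = 920 kg/h.
Overhead = 1720 − 920 = 800 kg/h.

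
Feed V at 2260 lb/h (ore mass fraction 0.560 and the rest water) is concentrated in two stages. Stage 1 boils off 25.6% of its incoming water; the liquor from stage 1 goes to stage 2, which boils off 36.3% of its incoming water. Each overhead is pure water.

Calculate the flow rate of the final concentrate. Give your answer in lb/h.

1737 lb/h

water in feed = 2260×0.440 = 994.4 lb/h.
After stage 1: water left = (1−0.256)×994.4 = 739.83; stream total = 2005.4 lb/h.
After stage 2: water left = (1−0.363)×739.83 = 471.27; final concentrate = 1736.9 lb/h.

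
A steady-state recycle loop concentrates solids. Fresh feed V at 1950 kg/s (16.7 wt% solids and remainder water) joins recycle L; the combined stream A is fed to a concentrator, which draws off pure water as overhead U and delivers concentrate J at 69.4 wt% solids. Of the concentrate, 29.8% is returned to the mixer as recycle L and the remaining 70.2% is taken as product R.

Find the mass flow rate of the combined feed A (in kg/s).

2149 kg/s

Overall solids balance (none leaves overhead): solids in fresh feed = solids in product, i.e. 1950×0.167 = (1−0.298)·J·0.694.
J = 325.65/(0.694×0.702) = 668.43 kg/s.
Recycle L = 0.298×668.43 = 199.19 kg/s.
Combined feed A = 1950 + 199.19 = 2149.2 kg/s.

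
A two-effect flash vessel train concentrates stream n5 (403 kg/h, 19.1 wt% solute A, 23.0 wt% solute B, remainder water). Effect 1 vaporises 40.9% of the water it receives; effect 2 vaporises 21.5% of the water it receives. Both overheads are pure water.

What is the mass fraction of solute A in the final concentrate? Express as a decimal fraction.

0.2770

water in feed = 403×0.579 = 233.34 kg/h.
After stage 1: water left = (1−0.409)×233.34 = 137.9; stream total = 307.57 kg/h.
After stage 2: water left = (1−0.215)×137.9 = 108.25; final concentrate = 277.92 kg/h.
solute A fraction = 76.973/277.92 = 0.2770.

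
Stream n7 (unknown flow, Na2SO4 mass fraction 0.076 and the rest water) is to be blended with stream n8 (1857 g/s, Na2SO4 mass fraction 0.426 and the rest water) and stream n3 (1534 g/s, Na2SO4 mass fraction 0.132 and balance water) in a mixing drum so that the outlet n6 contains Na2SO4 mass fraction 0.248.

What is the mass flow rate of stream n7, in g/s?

887.2 g/s

Let n7 be the unknown flow. Total out = 3391 + n7.
Na2SO4 balance: 993.57 + 0.076·n7 = 0.248·(3391 + n7)
(0.076 − 0.248)·n7 = 0.248×3391 − 993.57 = -152.6
n7 = -152.6 / -0.172 = 887.22 g/s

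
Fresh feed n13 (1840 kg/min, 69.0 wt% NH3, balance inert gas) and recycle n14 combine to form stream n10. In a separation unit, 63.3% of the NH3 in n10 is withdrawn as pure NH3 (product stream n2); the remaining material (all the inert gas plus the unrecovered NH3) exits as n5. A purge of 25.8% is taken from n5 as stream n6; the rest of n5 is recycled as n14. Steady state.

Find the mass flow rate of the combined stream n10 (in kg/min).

3956 kg/min

inert gas enters only via n13 and leaves only via the purge: 1840×0.310 = 0.258×(inert gas in n5), and the separation unit passes all inert gas, so inert gas in n10 = inert gas in n5 = 2210.9 kg/min.
NH3 in n10: m_A = 1840×0.690 + (1−0.258)·(1−0.633)·m_A, so m_A = 1269.6/0.7277 = 1744.7 kg/min.
n10 = 1744.7 + 2210.9 = 3955.6 kg/min.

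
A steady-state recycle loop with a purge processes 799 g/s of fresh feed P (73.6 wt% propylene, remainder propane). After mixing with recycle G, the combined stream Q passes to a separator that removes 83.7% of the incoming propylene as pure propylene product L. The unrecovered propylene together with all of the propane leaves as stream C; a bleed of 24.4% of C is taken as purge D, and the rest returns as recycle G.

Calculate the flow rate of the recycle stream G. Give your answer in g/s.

736.2 g/s

propane enters only via P and leaves only via the purge: 799×0.264 = 0.244×(propane in C), and the separator passes all propane, so propane in Q = propane in C = 864.49 g/s.
propylene in Q: m_A = 799×0.736 + (1−0.244)·(1−0.837)·m_A, so m_A = 588.06/0.8768 = 670.71 g/s.
C = (1−0.837)×670.71 + 864.49 = 973.82 g/s.
Recycle G = (1−0.244)×973.82 = 736.21 g/s.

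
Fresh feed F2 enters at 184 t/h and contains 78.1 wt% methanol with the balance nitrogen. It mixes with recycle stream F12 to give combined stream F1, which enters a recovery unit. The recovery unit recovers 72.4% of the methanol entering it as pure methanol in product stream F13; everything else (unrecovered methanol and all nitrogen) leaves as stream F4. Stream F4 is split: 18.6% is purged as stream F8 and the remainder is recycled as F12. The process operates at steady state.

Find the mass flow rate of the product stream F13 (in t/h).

methanol in F1: m_A = 184×0.781 + (1−0.186)·(1−0.724)·m_A, so m_A = 143.7/0.7753 = 185.34 t/h.
Product F13 = 0.724×185.34 = 134.19 t/h.

134.2 t/h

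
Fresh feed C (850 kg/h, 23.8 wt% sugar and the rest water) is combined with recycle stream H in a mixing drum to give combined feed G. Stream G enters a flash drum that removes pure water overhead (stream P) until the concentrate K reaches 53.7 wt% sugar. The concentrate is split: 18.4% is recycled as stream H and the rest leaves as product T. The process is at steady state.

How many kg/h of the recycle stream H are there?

Overall sugar balance (none leaves overhead): sugar in fresh feed = sugar in product, i.e. 850×0.238 = (1−0.184)·K·0.537.
K = 202.3/(0.537×0.816) = 461.67 kg/h.
Recycle H = 0.184×461.67 = 84.947 kg/h.

84.95 kg/h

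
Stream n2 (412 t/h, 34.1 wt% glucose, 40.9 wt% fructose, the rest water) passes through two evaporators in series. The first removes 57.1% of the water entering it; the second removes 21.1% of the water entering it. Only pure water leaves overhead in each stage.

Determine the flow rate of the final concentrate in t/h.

343.9 t/h

water in feed = 412×0.250 = 103 t/h.
After stage 1: water left = (1−0.571)×103 = 44.187; stream total = 353.19 t/h.
After stage 2: water left = (1−0.211)×44.187 = 34.864; final concentrate = 343.86 t/h.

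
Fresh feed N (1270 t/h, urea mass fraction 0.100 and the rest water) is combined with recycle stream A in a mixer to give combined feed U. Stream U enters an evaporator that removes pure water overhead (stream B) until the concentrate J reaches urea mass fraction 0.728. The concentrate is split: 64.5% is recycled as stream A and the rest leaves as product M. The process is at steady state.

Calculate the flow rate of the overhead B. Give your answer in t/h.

1096 t/h

Overall urea balance (none leaves overhead): urea in fresh feed = urea in product, i.e. 1270×0.100 = (1−0.645)·J·0.728.
J = 127/(0.728×0.355) = 491.41 t/h.
Recycle A = 0.645×491.41 = 316.96 t/h.
Combined feed U = 1270 + 316.96 = 1587 t/h.
Overhead B = U − J = 1587 − 491.41 = 1095.5 t/h.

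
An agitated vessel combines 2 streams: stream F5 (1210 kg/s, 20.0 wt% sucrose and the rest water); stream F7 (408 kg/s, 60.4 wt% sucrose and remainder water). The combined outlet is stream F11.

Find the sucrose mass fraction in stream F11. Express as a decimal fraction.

Total flow out = 1210 + 408 = 1618 kg/s.
sucrose in = 1210×0.200 + 408×0.604 = 488.43 kg/s.
sucrose mass fraction in F11 = 488.43/1618 = 0.3019.

0.3019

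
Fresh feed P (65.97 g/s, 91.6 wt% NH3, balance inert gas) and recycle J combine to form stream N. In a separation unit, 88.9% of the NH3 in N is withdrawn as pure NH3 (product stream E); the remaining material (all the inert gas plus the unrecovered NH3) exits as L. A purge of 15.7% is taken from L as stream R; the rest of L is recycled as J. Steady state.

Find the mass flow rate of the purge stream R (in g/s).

6.703 g/s

inert gas enters only via P and leaves only via the purge: 65.97×0.084 = 0.157×(inert gas in L), and the separation unit passes all inert gas, so inert gas in N = inert gas in L = 35.296 g/s.
NH3 in N: m_A = 65.97×0.916 + (1−0.157)·(1−0.889)·m_A, so m_A = 60.429/0.9064 = 66.667 g/s.
L = (1−0.889)×66.667 + 35.296 = 42.696 g/s.
Purge R = 0.157×42.696 = 6.7033 g/s.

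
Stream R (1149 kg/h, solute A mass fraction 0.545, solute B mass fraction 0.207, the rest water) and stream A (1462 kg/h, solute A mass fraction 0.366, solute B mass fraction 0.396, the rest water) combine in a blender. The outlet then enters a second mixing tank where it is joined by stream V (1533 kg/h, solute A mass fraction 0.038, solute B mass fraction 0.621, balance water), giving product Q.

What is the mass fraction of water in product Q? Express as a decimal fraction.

Overall, product flow = 4144 kg/h.
water in = 1149×0.248 + 1462×0.238 + 1533×0.341 = 1155.7 kg/h.
water fraction in Q = 0.279.

0.279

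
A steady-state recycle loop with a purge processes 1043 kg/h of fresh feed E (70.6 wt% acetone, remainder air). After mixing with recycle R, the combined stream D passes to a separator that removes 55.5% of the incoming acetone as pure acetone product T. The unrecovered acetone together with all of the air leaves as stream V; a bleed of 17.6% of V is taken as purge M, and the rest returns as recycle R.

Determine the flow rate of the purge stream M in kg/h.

air enters only via E and leaves only via the purge: 1043×0.294 = 0.176×(air in V), and the separator passes all air, so air in D = air in V = 1742.3 kg/h.
acetone in D: m_A = 1043×0.706 + (1−0.176)·(1−0.555)·m_A, so m_A = 736.36/0.6333 = 1162.7 kg/h.
V = (1−0.555)×1162.7 + 1742.3 = 2259.7 kg/h.
Purge M = 0.176×2259.7 = 397.7 kg/h.

397.7 kg/h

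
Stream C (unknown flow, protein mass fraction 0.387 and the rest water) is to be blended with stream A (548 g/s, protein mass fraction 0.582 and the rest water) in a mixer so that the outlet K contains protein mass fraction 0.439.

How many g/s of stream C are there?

1507 g/s

Let C be the unknown flow. Total out = 548 + C.
protein balance: 318.94 + 0.387·C = 0.439·(548 + C)
(0.387 − 0.439)·C = 0.439×548 − 318.94 = -78.364
C = -78.364 / -0.052 = 1507 g/s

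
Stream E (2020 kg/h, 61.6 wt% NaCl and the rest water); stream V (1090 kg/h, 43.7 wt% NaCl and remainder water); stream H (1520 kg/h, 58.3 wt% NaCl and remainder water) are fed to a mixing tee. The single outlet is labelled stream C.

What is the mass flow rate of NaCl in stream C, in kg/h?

2607 kg/h

NaCl out = NaCl in = 2020×0.616 + 1090×0.437 + 1520×0.583 = 2606.8 kg/h.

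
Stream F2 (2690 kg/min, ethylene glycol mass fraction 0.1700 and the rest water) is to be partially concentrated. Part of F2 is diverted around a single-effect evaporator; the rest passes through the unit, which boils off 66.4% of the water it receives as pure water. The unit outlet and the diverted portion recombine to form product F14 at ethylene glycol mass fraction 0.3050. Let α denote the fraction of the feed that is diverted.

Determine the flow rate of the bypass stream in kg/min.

529.6 kg/min

All 2690×0.170 = 457.3 kg/min of ethylene glycol reaches F14, so F14 = 457.3/0.305 = 1499.3 kg/min and vapour = 1190.7 kg/min.
The evaporator receives (1−α)·2690 of feed at 0.830 water and removes 0.664 of that water:
0.664×0.830×(1−α)×2690 = 1190.7
(1−α) = 1190.7/1482.5 = 0.8031;  α = 0.1969.
Bypass flow = 0.1969×2690 = 529.57 kg/min.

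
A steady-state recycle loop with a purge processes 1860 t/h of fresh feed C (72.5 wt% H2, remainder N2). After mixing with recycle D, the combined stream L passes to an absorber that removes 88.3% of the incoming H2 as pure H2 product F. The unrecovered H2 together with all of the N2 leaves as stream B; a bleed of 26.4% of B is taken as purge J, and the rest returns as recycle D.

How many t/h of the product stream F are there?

H2 in L: m_A = 1860×0.725 + (1−0.264)·(1−0.883)·m_A, so m_A = 1348.5/0.9139 = 1475.6 t/h.
Product F = 0.883×1475.6 = 1302.9 t/h.

1303 t/h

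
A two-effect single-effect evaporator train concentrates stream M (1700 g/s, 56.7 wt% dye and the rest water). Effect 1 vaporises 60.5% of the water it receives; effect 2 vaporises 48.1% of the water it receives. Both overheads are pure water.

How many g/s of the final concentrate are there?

1115 g/s

water in feed = 1700×0.433 = 736.1 g/s.
After stage 1: water left = (1−0.605)×736.1 = 290.76; stream total = 1254.7 g/s.
After stage 2: water left = (1−0.481)×290.76 = 150.9; final concentrate = 1114.8 g/s.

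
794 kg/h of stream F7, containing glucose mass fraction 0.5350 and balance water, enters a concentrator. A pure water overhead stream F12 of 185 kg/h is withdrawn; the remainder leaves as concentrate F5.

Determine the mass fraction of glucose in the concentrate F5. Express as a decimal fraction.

0.6975

glucose is not removed: 794×0.535 = 424.79 kg/h of glucose enters F5.
Concentrate = 794 − 185 = 609 kg/h.
Mass fraction = 424.79/609 = 0.6975.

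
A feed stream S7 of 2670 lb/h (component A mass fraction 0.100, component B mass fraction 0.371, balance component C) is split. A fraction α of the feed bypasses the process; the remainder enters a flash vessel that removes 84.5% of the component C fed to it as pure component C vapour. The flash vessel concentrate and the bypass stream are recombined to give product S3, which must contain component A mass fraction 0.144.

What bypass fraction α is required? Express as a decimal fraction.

All 2670×0.100 = 267 lb/h of component A reaches S3, so S3 = 267/0.144 = 1854.2 lb/h and vapour = 815.83 lb/h.
The evaporator receives (1−α)·2670 of feed at 0.529 component C and removes 0.845 of that component C:
0.845×0.529×(1−α)×2670 = 815.83
(1−α) = 815.83/1193.5 = 0.6836;  α = 0.3164.

0.316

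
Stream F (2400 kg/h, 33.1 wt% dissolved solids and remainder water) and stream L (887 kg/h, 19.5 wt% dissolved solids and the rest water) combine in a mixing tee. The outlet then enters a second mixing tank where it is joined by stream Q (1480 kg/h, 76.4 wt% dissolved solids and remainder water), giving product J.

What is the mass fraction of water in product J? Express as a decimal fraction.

0.5599

Overall, product flow = 4767 kg/h.
water in = 2400×0.669 + 887×0.805 + 1480×0.236 = 2668.9 kg/h.
water fraction in J = 0.5599.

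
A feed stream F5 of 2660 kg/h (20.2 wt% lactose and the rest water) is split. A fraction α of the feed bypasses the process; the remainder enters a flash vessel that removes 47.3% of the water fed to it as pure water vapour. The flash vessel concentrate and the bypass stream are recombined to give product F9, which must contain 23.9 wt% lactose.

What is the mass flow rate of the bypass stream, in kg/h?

1569 kg/h

All 2660×0.202 = 537.32 kg/h of lactose reaches F9, so F9 = 537.32/0.239 = 2248.2 kg/h and vapour = 411.8 kg/h.
The evaporator receives (1−α)·2660 of feed at 0.798 water and removes 0.473 of that water:
0.473×0.798×(1−α)×2660 = 411.8
(1−α) = 411.8/1004 = 0.4101;  α = 0.5899.
Bypass flow = 0.5899×2660 = 1569 kg/h.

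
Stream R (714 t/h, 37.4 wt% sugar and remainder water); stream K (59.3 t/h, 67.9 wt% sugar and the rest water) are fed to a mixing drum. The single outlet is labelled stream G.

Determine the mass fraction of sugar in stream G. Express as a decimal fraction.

Total flow out = 714 + 59.3 = 773.3 t/h.
sugar in = 714×0.374 + 59.3×0.679 = 307.3 t/h.
sugar mass fraction in G = 307.3/773.3 = 0.397.

0.397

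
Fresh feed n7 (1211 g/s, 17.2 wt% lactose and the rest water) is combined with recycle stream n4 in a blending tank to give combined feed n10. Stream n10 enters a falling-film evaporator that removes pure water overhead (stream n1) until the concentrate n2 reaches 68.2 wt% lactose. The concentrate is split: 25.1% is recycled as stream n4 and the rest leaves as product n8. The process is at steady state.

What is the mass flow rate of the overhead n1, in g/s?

Overall lactose balance (none leaves overhead): lactose in fresh feed = lactose in product, i.e. 1211×0.172 = (1−0.251)·n2·0.682.
n2 = 208.29/(0.682×0.749) = 407.76 g/s.
Recycle n4 = 0.251×407.76 = 102.35 g/s.
Combined feed n10 = 1211 + 102.35 = 1313.3 g/s.
Overhead n1 = n10 − n2 = 1313.3 − 407.76 = 905.59 g/s.

905.6 g/s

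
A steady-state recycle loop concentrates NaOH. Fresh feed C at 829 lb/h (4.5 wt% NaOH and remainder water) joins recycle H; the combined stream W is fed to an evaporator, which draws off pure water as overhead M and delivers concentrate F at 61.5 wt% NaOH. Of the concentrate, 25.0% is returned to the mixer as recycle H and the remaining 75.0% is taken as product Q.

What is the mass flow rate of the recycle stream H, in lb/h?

Overall NaOH balance (none leaves overhead): NaOH in fresh feed = NaOH in product, i.e. 829×0.045 = (1−0.250)·F·0.615.
F = 37.305/(0.615×0.750) = 80.878 lb/h.
Recycle H = 0.250×80.878 = 20.22 lb/h.

20.22 lb/h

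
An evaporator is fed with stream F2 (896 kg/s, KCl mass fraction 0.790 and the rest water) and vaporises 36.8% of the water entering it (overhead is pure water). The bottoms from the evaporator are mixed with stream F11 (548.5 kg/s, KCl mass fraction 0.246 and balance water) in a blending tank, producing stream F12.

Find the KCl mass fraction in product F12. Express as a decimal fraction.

0.613

Vapour removed = 0.368×0.210×896 = 69.243 kg/s; concentrate = 826.76 kg/s.
KCl reaching the mixer = 707.84 (from concentrate) + 548.5×0.246 = 842.77 kg/s.
Product flow = 826.76 + 548.5 = 1375.3 kg/s; KCl fraction = 0.613.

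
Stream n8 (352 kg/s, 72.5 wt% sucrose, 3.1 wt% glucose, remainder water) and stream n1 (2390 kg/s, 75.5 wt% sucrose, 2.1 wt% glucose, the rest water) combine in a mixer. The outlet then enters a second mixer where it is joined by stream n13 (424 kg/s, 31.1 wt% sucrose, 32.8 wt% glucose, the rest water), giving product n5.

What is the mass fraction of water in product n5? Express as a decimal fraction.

0.245

Overall, product flow = 3166 kg/s.
water in = 352×0.244 + 2390×0.224 + 424×0.361 = 774.31 kg/s.
water fraction in n5 = 0.245.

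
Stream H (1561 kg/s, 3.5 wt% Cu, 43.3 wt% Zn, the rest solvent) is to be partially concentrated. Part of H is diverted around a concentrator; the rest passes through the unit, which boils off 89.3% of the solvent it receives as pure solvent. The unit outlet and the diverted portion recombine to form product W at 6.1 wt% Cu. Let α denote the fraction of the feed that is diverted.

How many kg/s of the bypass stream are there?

All 1561×0.035 = 54.635 kg/s of Cu reaches W, so W = 54.635/0.061 = 895.66 kg/s and vapour = 665.34 kg/s.
The evaporator receives (1−α)·1561 of feed at 0.532 solvent and removes 0.893 of that solvent:
0.893×0.532×(1−α)×1561 = 665.34
(1−α) = 665.34/741.59 = 0.8972;  α = 0.1028.
Bypass flow = 0.1028×1561 = 160.5 kg/s.

160.5 kg/s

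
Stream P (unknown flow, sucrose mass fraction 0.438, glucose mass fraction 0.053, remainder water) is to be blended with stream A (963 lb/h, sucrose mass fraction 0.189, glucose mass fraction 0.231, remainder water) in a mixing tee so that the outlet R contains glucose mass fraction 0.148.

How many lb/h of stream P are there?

Let P be the unknown flow. Total out = 963 + P.
glucose balance: 222.45 + 0.053·P = 0.148·(963 + P)
(0.053 − 0.148)·P = 0.148×963 − 222.45 = -79.929
P = -79.929 / -0.095 = 841.36 lb/h

841.4 lb/h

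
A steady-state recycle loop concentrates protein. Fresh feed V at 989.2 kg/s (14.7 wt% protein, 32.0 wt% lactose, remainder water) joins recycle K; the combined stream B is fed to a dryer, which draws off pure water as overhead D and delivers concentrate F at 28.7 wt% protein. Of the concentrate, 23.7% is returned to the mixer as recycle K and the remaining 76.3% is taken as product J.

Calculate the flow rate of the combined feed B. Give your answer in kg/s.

Overall protein balance (none leaves overhead): protein in fresh feed = protein in product, i.e. 989.2×0.147 = (1−0.237)·F·0.287.
F = 145.41/(0.287×0.763) = 664.04 kg/s.
Recycle K = 0.237×664.04 = 157.38 kg/s.
Combined feed B = 989.2 + 157.38 = 1146.6 kg/s.

1147 kg/s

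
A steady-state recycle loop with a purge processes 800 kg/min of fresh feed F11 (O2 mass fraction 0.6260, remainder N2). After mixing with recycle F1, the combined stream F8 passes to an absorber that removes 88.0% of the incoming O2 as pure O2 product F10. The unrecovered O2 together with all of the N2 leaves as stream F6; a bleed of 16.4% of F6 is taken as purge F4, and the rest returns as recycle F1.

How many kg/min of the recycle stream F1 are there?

N2 enters only via F11 and leaves only via the purge: 800×0.374 = 0.164×(N2 in F6), and the absorber passes all N2, so N2 in F8 = N2 in F6 = 1824.4 kg/min.
O2 in F8: m_A = 800×0.626 + (1−0.164)·(1−0.880)·m_A, so m_A = 500.8/0.8997 = 556.64 kg/min.
F6 = (1−0.880)×556.64 + 1824.4 = 1891.2 kg/min.
Recycle F1 = (1−0.164)×1891.2 = 1581 kg/min.

1581 kg/min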